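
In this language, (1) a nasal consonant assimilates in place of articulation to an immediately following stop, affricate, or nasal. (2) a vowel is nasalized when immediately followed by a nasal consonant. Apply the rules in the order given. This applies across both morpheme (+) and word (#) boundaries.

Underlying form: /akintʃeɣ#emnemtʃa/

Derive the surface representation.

[akĩɲtʃeɣ#ẽnnẽɲtʃa]

Rule 1: /n/ before /tʃ/ (palatal) → [ɲ]
Rule 1: /m/ before /n/ (alveolar) → [n]
Rule 1: /m/ before /tʃ/ (palatal) → [ɲ]
After rule 1: akiɲtʃeɣ#enneɲtʃa
Rule 2: /i/ before nasal /ɲ/ → [ĩ]
Rule 2: /e/ before nasal /n/ → [ẽ]
Rule 2: /e/ before nasal /ɲ/ → [ẽ]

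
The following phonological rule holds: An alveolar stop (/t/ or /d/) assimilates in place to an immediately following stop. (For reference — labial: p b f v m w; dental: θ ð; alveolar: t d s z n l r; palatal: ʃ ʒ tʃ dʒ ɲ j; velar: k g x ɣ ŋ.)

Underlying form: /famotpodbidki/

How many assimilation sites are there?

/t/ before /p/ (labial) → [p]
/d/ before /b/ (labial) → [b]
/d/ before /k/ (velar) → [g]
3 segments change.

3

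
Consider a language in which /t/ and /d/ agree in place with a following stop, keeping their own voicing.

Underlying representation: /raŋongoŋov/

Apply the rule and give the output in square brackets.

no segment meets the rule's conditions; no change.

[raŋongoŋov]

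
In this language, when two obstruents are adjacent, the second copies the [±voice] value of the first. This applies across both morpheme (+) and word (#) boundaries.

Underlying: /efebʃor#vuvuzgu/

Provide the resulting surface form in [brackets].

[efebʒor#vuvuzgu]

/ʃ/ after /b/ (voiced) → [ʒ]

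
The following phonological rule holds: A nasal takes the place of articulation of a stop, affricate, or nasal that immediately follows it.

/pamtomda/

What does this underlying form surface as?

[pantonda]

/m/ before /t/ (alveolar) → [n]
/m/ before /d/ (alveolar) → [n]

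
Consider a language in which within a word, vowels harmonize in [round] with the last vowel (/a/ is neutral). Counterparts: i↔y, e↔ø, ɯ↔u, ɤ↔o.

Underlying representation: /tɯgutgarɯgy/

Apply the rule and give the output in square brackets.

[tugutgarugy]

/ɯ/ harmonizes with /y/ ([+round]) → [u]
/ɯ/ harmonizes with /y/ ([+round]) → [u]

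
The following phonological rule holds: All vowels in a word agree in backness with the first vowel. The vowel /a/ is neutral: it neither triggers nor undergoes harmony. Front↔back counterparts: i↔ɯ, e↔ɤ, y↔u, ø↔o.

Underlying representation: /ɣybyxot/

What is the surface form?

[ɣybyxøt]

/o/ harmonizes with /y/ ([-back]) → [ø]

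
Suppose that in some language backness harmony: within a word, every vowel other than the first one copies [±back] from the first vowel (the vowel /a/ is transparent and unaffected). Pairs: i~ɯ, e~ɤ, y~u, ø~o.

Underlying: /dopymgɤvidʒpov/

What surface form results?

[dopumgɤvɯdʒpov]

/y/ harmonizes with /o/ ([+back]) → [u]
/i/ harmonizes with /o/ ([+back]) → [ɯ]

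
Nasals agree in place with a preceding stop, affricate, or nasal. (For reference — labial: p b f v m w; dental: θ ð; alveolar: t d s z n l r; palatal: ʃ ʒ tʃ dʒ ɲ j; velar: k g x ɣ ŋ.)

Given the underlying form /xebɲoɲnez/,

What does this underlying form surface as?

[xebmoɲɲez]

/ɲ/ after /b/ (labial) → [m]
/n/ after /ɲ/ (palatal) → [ɲ]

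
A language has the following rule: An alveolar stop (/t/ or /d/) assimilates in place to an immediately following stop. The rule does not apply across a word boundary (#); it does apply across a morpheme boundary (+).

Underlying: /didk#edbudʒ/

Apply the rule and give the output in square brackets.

/d/ before /k/ (velar) → [g]
/d/ before /b/ (labial) → [b]

[digk#ebbudʒ]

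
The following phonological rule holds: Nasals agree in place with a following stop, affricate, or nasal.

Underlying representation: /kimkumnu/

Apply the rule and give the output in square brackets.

[kiŋkunnu]

/m/ before /k/ (velar) → [ŋ]
/m/ before /n/ (alveolar) → [n]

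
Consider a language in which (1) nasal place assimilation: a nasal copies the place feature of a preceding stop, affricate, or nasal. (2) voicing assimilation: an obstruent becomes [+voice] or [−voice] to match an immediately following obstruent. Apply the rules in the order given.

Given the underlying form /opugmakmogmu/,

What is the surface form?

Rule 1: /m/ after /g/ (velar) → [ŋ]
Rule 1: /m/ after /k/ (velar) → [ŋ]
Rule 1: /m/ after /g/ (velar) → [ŋ]
After rule 1: opugŋakŋogŋu
Rule 2: no segment meets the rule's conditions; no change.

[opugŋakŋogŋu]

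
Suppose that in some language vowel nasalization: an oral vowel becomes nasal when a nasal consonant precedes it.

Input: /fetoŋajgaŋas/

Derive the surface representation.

[fetoŋãjgaŋãs]

/a/ after nasal /ŋ/ → [ã]
/a/ after nasal /ŋ/ → [ã]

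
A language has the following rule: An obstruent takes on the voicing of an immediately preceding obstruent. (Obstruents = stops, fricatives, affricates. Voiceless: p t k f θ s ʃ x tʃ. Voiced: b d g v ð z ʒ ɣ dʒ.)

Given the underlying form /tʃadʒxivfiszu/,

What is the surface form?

/x/ after /dʒ/ (voiced) → [ɣ]
/f/ after /v/ (voiced) → [v]
/z/ after /s/ (voiceless) → [s]

[tʃadʒɣivvissu]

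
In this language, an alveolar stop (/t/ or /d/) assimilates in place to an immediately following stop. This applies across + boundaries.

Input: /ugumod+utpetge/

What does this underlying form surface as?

[ugumod+uppekge]

/t/ before /p/ (labial) → [p]
/t/ before /g/ (velar) → [k]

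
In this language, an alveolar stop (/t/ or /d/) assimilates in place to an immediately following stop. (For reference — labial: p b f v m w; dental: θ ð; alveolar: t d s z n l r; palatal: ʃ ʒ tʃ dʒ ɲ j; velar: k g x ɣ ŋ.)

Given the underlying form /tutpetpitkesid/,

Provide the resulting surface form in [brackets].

/t/ before /p/ (labial) → [p]
/t/ before /p/ (labial) → [p]
/t/ before /k/ (velar) → [k]

[tuppeppikkesid]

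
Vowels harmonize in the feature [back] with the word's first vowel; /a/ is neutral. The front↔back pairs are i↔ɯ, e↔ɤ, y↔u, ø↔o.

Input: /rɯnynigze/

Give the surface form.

/y/ harmonizes with /ɯ/ ([+back]) → [u]
/i/ harmonizes with /ɯ/ ([+back]) → [ɯ]
/e/ harmonizes with /ɯ/ ([+back]) → [ɤ]

[rɯnunɯgzɤ]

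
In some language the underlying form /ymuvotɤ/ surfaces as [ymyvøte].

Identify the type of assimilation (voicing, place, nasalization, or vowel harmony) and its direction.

vowel harmony, progressive

/u/→[y] /o/→[ø] /ɤ/→[e].
Vowels agree with the first vowel, so the harmony is progressive.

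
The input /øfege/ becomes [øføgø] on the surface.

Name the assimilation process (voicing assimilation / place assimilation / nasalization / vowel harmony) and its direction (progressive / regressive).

/e/→[ø] /e/→[ø].
Vowels agree with the first vowel, so the harmony is progressive.

vowel harmony, progressive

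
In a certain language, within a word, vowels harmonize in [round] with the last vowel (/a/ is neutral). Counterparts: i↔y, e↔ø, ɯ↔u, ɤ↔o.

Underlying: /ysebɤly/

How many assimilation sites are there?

2

/e/ harmonizes with /y/ ([+round]) → [ø]
/ɤ/ harmonizes with /y/ ([+round]) → [o]
2 segments change.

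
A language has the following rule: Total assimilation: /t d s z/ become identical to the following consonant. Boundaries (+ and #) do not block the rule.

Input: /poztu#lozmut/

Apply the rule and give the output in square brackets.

/z/ before /t/ → [t] (total assimilation)
/z/ before /m/ → [m] (total assimilation)

[pottu#lommut]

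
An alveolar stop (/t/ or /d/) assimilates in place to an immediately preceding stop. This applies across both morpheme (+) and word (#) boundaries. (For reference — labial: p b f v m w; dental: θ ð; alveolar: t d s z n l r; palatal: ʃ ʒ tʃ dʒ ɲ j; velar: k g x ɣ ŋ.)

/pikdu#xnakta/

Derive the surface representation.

[pikgu#xnakka]

/d/ after /k/ (velar) → [g]
/t/ after /k/ (velar) → [k]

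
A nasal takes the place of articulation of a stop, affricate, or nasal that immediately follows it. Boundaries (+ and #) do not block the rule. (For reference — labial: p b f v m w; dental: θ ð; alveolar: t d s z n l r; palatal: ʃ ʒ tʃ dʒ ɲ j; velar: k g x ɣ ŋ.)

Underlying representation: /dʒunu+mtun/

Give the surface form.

[dʒunu+ntun]

/m/ before /t/ (alveolar) → [n]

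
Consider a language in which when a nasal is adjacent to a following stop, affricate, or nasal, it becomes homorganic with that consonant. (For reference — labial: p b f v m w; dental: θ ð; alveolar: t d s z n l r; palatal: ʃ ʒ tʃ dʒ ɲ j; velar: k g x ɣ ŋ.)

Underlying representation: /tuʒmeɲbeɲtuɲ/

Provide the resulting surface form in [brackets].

[tuʒmembentuɲ]

/ɲ/ before /b/ (labial) → [m]
/ɲ/ before /t/ (alveolar) → [n]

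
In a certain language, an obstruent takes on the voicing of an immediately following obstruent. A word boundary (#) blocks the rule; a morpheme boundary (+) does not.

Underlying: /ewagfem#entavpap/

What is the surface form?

[ewakfem#entafpap]

/g/ before /f/ (voiceless) → [k]
/v/ before /p/ (voiceless) → [f]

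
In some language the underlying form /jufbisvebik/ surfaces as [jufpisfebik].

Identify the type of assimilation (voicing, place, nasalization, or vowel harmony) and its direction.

/b/→[p] /v/→[f].
Each target copies a feature from the preceding segment, so the direction is progressive.

voicing assimilation, progressive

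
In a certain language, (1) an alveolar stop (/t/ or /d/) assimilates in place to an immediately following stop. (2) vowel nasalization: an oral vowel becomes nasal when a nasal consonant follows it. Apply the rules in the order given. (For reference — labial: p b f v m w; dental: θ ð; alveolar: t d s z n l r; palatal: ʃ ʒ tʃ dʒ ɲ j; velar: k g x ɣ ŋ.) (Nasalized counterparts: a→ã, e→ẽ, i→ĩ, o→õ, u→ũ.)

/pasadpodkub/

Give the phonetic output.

Rule 1: /d/ before /p/ (labial) → [b]
Rule 1: /d/ before /k/ (velar) → [g]
After rule 1: pasabpogkub
Rule 2: no segment meets the rule's conditions; no change.

[pasabpogkub]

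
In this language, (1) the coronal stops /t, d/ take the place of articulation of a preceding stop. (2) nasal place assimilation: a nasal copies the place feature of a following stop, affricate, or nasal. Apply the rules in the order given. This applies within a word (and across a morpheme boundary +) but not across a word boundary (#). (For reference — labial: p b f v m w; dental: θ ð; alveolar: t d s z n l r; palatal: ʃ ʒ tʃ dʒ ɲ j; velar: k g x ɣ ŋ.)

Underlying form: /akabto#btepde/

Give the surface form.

[akabpo#bpepbe]

Rule 1: /t/ after /b/ (labial) → [p]
Rule 1: /t/ after /b/ (labial) → [p]
Rule 1: /d/ after /p/ (labial) → [b]
After rule 1: akabpo#bpepbe
Rule 2: no segment meets the rule's conditions; no change.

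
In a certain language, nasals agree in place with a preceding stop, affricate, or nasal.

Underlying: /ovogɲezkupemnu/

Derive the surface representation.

/ɲ/ after /g/ (velar) → [ŋ]
/n/ after /m/ (labial) → [m]

[ovogŋezkupemmu]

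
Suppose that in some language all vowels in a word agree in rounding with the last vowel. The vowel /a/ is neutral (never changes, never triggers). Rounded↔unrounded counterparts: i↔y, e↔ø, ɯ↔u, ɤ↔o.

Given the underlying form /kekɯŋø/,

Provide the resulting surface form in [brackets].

[køkuŋø]

/e/ harmonizes with /ø/ ([+round]) → [ø]
/ɯ/ harmonizes with /ø/ ([+round]) → [u]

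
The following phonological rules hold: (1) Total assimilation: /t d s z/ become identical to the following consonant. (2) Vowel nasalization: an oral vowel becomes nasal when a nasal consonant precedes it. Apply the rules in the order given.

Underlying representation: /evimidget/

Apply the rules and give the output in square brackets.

[evimĩgget]

Rule 1: /d/ before /g/ → [g] (total assimilation)
After rule 1: evimigget
Rule 2: /i/ after nasal /m/ → [ĩ]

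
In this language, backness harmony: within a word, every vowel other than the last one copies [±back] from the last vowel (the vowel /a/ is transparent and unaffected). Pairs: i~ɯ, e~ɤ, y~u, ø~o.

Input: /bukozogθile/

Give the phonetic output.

[bykøzøgθile]

/u/ harmonizes with /e/ ([-back]) → [y]
/o/ harmonizes with /e/ ([-back]) → [ø]
/o/ harmonizes with /e/ ([-back]) → [ø]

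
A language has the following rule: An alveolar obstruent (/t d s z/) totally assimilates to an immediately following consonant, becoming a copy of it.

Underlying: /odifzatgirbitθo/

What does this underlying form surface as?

/t/ before /g/ → [g] (total assimilation)
/t/ before /θ/ → [θ] (total assimilation)

[odifzaggirbiθθo]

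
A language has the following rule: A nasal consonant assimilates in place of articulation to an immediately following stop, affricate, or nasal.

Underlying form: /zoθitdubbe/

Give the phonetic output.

[zoθitdubbe]

no segment meets the rule's conditions; no change.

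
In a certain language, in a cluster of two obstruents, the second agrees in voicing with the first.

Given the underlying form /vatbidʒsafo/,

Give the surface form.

[vatpidʒzafo]

/b/ after /t/ (voiceless) → [p]
/s/ after /dʒ/ (voiced) → [z]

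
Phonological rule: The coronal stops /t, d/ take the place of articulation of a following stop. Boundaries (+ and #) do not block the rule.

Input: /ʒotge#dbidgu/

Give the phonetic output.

[ʒokge#bbiggu]

/t/ before /g/ (velar) → [k]
/d/ before /b/ (labial) → [b]
/d/ before /g/ (velar) → [g]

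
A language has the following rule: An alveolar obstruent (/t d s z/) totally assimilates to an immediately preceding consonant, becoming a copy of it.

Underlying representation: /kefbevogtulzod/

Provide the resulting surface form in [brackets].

[kefbevoggullod]

/t/ after /g/ → [g] (total assimilation)
/z/ after /l/ → [l] (total assimilation)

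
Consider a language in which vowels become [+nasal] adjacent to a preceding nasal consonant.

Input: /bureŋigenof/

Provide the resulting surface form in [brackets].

/i/ after nasal /ŋ/ → [ĩ]
/o/ after nasal /n/ → [õ]

[bureŋĩgenõf]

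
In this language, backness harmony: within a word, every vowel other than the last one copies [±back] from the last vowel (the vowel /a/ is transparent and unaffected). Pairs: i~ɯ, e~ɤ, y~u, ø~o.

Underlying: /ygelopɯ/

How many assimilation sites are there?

/y/ harmonizes with /ɯ/ ([+back]) → [u]
/e/ harmonizes with /ɯ/ ([+back]) → [ɤ]
2 segments change.

2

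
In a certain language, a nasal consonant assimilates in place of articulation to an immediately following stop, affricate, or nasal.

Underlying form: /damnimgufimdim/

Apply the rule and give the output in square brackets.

/m/ before /n/ (alveolar) → [n]
/m/ before /g/ (velar) → [ŋ]
/m/ before /d/ (alveolar) → [n]

[danniŋgufindim]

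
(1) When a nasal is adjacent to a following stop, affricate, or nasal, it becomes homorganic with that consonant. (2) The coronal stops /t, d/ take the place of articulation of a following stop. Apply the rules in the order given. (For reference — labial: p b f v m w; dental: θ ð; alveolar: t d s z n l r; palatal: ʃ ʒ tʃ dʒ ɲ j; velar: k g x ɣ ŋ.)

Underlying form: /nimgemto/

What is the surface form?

[niŋgento]

Rule 1: /m/ before /g/ (velar) → [ŋ]
Rule 1: /m/ before /t/ (alveolar) → [n]
After rule 1: niŋgento
Rule 2: no segment meets the rule's conditions; no change.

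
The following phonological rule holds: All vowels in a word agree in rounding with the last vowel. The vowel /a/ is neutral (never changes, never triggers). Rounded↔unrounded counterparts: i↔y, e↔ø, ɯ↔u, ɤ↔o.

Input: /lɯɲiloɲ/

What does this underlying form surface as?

/ɯ/ harmonizes with /o/ ([+round]) → [u]
/i/ harmonizes with /o/ ([+round]) → [y]

[luɲyloɲ]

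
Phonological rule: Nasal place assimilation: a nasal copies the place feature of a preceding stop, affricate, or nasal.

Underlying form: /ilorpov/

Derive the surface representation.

no segment meets the rule's conditions; no change.

[ilorpov]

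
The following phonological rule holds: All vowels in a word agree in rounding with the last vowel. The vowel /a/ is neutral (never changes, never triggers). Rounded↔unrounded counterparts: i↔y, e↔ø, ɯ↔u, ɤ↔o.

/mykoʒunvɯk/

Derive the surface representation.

/y/ harmonizes with /ɯ/ ([-round]) → [i]
/o/ harmonizes with /ɯ/ ([-round]) → [ɤ]
/u/ harmonizes with /ɯ/ ([-round]) → [ɯ]

[mikɤʒɯnvɯk]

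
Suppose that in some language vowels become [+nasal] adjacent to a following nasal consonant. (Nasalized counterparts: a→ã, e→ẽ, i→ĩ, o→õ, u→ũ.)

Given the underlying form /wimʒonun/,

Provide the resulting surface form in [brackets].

/i/ before nasal /m/ → [ĩ]
/o/ before nasal /n/ → [õ]
/u/ before nasal /n/ → [ũ]

[wĩmʒõnũn]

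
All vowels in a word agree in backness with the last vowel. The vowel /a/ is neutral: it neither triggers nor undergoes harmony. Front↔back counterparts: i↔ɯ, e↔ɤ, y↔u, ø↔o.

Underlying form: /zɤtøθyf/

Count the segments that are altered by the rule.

/ɤ/ harmonizes with /y/ ([-back]) → [e]
1 segment changes.

1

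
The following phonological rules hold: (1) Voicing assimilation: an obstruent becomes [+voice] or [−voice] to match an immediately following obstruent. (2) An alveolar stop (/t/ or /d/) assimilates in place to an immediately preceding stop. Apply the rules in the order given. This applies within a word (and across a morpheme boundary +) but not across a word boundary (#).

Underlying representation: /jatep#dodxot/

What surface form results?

[jatep#dotxot]

Rule 1: /d/ before /x/ (voiceless) → [t]
After rule 1: jatep#dotxot
Rule 2: no segment meets the rule's conditions; no change.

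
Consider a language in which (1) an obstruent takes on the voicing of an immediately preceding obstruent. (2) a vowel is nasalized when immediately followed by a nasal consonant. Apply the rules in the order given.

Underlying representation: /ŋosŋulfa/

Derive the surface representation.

Rule 1: no segment meets the rule's conditions; no change.
After rule 1: ŋosŋulfa
Rule 2: no segment meets the rule's conditions; no change.

[ŋosŋulfa]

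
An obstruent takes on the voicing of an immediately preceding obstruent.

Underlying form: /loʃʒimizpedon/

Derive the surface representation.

/ʒ/ after /ʃ/ (voiceless) → [ʃ]
/p/ after /z/ (voiced) → [b]

[loʃʃimizbedon]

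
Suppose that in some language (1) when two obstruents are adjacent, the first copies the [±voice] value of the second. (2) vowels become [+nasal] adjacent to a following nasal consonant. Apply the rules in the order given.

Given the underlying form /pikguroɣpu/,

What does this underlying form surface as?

Rule 1: /k/ before /g/ (voiced) → [g]
Rule 1: /ɣ/ before /p/ (voiceless) → [x]
After rule 1: pigguroxpu
Rule 2: no segment meets the rule's conditions; no change.

[pigguroxpu]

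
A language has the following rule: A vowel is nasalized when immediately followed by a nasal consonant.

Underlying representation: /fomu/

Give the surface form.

/o/ before nasal /m/ → [õ]

[fõmu]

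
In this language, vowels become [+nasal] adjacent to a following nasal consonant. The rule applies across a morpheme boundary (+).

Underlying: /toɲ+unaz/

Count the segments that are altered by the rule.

2

/o/ before nasal /ɲ/ → [õ]
/u/ before nasal /n/ → [ũ]
2 segments change.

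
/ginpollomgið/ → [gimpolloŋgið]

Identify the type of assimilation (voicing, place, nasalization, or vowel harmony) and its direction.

/n/→[m] /m/→[ŋ].
Each target copies a feature from the following segment, so the direction is regressive.

place assimilation, regressive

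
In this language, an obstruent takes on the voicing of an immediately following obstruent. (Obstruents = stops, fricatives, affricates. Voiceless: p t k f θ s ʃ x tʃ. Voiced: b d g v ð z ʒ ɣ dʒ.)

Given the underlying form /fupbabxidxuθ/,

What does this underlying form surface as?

[fubbapxitxuθ]

/p/ before /b/ (voiced) → [b]
/b/ before /x/ (voiceless) → [p]
/d/ before /x/ (voiceless) → [t]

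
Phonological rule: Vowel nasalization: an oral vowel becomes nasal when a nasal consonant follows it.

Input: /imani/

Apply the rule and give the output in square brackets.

[ĩmãni]

/i/ before nasal /m/ → [ĩ]
/a/ before nasal /n/ → [ã]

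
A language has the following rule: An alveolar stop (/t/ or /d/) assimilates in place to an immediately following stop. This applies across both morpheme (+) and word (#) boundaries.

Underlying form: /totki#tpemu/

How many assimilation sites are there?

2

/t/ before /k/ (velar) → [k]
/t/ before /p/ (labial) → [p]
2 segments change.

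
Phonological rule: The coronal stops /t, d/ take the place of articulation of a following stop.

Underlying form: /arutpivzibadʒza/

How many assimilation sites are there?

/t/ before /p/ (labial) → [p]
1 segment changes.

1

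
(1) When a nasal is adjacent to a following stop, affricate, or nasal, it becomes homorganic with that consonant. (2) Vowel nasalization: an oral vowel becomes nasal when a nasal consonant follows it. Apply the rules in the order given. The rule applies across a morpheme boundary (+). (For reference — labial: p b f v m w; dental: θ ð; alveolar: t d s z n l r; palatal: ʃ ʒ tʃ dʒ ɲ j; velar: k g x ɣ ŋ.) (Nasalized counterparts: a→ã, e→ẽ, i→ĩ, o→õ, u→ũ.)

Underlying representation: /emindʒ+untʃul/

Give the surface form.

Rule 1: /n/ before /dʒ/ (palatal) → [ɲ]
Rule 1: /n/ before /tʃ/ (palatal) → [ɲ]
After rule 1: emiɲdʒ+uɲtʃul
Rule 2: /e/ before nasal /m/ → [ẽ]
Rule 2: /i/ before nasal /ɲ/ → [ĩ]
Rule 2: /u/ before nasal /ɲ/ → [ũ]

[ẽmĩɲdʒ+ũɲtʃul]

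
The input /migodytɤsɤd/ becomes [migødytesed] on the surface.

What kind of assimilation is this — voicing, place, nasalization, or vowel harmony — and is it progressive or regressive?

vowel harmony, progressive

/o/→[ø] /ɤ/→[e] /ɤ/→[e].
Vowels agree with the first vowel, so the harmony is progressive.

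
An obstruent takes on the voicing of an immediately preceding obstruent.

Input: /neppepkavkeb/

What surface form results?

/k/ after /v/ (voiced) → [g]

[neppepkavgeb]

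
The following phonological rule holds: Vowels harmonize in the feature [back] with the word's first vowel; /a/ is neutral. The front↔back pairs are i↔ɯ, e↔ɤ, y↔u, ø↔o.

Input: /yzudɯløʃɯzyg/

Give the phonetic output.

[yzydiløʃizyg]

/u/ harmonizes with /y/ ([-back]) → [y]
/ɯ/ harmonizes with /y/ ([-back]) → [i]
/ɯ/ harmonizes with /y/ ([-back]) → [i]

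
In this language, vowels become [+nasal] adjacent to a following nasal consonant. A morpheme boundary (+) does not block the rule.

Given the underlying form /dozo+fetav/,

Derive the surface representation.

no segment meets the rule's conditions; no change.

[dozo+fetav]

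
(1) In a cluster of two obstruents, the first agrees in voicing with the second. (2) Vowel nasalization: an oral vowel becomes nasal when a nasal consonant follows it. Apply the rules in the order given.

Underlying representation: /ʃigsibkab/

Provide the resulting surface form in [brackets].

[ʃiksipkab]

Rule 1: /g/ before /s/ (voiceless) → [k]
Rule 1: /b/ before /k/ (voiceless) → [p]
After rule 1: ʃiksipkab
Rule 2: no segment meets the rule's conditions; no change.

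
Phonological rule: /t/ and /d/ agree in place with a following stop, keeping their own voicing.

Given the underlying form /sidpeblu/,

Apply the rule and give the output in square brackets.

/d/ before /p/ (labial) → [b]

[sibpeblu]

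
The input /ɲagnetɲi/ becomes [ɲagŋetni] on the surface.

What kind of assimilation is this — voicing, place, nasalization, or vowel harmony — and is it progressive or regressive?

/n/→[ŋ] /ɲ/→[n].
Each target copies a feature from the preceding segment, so the direction is progressive.

place assimilation, progressive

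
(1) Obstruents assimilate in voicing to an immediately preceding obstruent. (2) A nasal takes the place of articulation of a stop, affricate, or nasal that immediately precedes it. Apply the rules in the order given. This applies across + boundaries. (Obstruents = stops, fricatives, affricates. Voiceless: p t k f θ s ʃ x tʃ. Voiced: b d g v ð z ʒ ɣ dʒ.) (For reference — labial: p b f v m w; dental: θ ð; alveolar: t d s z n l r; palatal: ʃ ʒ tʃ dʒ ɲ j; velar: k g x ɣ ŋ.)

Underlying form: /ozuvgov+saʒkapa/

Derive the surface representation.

Rule 1: /s/ after /v/ (voiced) → [z]
Rule 1: /k/ after /ʒ/ (voiced) → [g]
After rule 1: ozuvgov+zaʒgapa
Rule 2: no segment meets the rule's conditions; no change.

[ozuvgov+zaʒgapa]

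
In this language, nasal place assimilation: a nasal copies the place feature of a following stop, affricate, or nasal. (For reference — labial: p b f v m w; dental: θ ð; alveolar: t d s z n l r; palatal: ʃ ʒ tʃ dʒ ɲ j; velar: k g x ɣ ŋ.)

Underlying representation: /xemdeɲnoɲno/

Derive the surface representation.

[xendennonno]

/m/ before /d/ (alveolar) → [n]
/ɲ/ before /n/ (alveolar) → [n]
/ɲ/ before /n/ (alveolar) → [n]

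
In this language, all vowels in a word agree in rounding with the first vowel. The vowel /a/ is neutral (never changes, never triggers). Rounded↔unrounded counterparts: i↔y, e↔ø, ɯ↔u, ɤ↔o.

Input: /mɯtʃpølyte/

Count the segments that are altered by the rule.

2

/ø/ harmonizes with /ɯ/ ([-round]) → [e]
/y/ harmonizes with /ɯ/ ([-round]) → [i]
2 segments change.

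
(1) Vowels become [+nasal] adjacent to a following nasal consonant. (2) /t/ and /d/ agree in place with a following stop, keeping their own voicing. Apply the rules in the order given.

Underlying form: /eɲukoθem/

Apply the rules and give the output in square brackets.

Rule 1: /e/ before nasal /ɲ/ → [ẽ]
Rule 1: /e/ before nasal /m/ → [ẽ]
After rule 1: ẽɲukoθẽm
Rule 2: no segment meets the rule's conditions; no change.

[ẽɲukoθẽm]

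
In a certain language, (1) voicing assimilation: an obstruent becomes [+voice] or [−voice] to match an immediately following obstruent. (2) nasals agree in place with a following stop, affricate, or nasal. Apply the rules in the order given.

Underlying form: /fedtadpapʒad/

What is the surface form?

Rule 1: /d/ before /t/ (voiceless) → [t]
Rule 1: /d/ before /p/ (voiceless) → [t]
Rule 1: /p/ before /ʒ/ (voiced) → [b]
After rule 1: fettatpabʒad
Rule 2: no segment meets the rule's conditions; no change.

[fettatpabʒad]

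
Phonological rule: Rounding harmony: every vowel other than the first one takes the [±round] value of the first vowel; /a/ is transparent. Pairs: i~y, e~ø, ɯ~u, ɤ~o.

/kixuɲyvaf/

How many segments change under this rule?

/u/ harmonizes with /i/ ([-round]) → [ɯ]
/y/ harmonizes with /i/ ([-round]) → [i]
2 segments change.

2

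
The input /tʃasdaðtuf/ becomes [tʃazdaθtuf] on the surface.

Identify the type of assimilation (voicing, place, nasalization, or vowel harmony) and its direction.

voicing assimilation, regressive

/s/→[z] /ð/→[θ].
Each target copies a feature from the following segment, so the direction is regressive.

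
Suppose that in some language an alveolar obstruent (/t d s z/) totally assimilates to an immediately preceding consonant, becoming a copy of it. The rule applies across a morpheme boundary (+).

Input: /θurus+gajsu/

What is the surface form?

[θurus+gajju]

/s/ after /j/ → [j] (total assimilation)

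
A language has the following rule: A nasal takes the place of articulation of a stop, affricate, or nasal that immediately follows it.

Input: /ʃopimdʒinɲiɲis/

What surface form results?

/m/ before /dʒ/ (palatal) → [ɲ]
/n/ before /ɲ/ (palatal) → [ɲ]

[ʃopiɲdʒiɲɲiɲis]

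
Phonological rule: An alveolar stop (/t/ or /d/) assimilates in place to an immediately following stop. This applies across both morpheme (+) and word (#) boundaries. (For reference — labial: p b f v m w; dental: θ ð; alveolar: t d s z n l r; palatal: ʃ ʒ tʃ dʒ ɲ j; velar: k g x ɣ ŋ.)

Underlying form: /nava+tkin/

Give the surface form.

/t/ before /k/ (velar) → [k]

[nava+kkin]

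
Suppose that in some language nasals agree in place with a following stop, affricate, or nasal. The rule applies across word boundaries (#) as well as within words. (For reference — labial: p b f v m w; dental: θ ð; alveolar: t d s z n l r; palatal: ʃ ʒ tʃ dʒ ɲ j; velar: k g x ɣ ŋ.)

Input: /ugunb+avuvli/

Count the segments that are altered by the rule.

1

/n/ before /b/ (labial) → [m]
1 segment changes.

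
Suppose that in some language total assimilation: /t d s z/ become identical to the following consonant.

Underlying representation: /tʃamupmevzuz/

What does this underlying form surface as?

no segment meets the rule's conditions; no change.

[tʃamupmevzuz]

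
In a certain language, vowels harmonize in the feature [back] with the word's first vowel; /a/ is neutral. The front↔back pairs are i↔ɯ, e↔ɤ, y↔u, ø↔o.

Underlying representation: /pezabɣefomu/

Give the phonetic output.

/o/ harmonizes with /e/ ([-back]) → [ø]
/u/ harmonizes with /e/ ([-back]) → [y]

[pezabɣefømy]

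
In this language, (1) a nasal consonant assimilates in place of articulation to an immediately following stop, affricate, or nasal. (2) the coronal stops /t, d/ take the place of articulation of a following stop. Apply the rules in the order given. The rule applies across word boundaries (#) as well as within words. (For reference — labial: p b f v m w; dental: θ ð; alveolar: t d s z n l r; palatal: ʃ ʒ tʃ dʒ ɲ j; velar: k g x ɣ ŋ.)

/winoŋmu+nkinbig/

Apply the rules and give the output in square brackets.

[winommu+ŋkimbig]

Rule 1: /ŋ/ before /m/ (labial) → [m]
Rule 1: /n/ before /k/ (velar) → [ŋ]
Rule 1: /n/ before /b/ (labial) → [m]
After rule 1: winommu+ŋkimbig
Rule 2: no segment meets the rule's conditions; no change.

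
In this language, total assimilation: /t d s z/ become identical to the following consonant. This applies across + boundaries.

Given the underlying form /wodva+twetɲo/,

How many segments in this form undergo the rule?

3

/d/ before /v/ → [v] (total assimilation)
/t/ before /w/ → [w] (total assimilation)
/t/ before /ɲ/ → [ɲ] (total assimilation)
3 segments change.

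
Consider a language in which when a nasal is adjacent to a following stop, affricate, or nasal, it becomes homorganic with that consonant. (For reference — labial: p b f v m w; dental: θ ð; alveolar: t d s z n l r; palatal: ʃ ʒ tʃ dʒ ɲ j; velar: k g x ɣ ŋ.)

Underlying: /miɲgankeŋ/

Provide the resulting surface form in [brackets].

/ɲ/ before /g/ (velar) → [ŋ]
/n/ before /k/ (velar) → [ŋ]

[miŋgaŋkeŋ]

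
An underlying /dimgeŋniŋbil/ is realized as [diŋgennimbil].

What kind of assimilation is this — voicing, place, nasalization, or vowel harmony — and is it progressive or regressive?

/m/→[ŋ] /ŋ/→[n] /ŋ/→[m].
Each target copies a feature from the following segment, so the direction is regressive.

place assimilation, regressive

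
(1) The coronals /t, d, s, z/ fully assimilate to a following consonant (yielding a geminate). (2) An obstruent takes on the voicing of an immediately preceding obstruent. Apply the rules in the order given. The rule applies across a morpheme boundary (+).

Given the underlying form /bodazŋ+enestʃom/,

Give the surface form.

[bodaŋŋ+enetʃtʃom]

Rule 1: /z/ before /ŋ/ → [ŋ] (total assimilation)
Rule 1: /s/ before /tʃ/ → [tʃ] (total assimilation)
After rule 1: bodaŋŋ+enetʃtʃom
Rule 2: no segment meets the rule's conditions; no change.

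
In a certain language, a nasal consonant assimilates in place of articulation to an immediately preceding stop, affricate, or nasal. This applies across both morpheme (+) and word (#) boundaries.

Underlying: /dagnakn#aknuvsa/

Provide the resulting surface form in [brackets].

/n/ after /g/ (velar) → [ŋ]
/n/ after /k/ (velar) → [ŋ]
/n/ after /k/ (velar) → [ŋ]

[dagŋakŋ#akŋuvsa]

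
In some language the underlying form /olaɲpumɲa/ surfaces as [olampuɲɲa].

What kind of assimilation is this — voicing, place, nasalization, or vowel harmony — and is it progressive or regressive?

/ɲ/→[m] /m/→[ɲ].
Each target copies a feature from the following segment, so the direction is regressive.

place assimilation, regressive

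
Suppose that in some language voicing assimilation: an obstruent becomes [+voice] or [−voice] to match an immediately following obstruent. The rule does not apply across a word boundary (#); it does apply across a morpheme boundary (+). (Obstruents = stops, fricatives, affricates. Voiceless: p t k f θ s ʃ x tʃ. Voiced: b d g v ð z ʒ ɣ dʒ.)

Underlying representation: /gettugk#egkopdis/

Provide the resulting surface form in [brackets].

[gettukk#ekkobdis]

/g/ before /k/ (voiceless) → [k]
/g/ before /k/ (voiceless) → [k]
/p/ before /d/ (voiced) → [b]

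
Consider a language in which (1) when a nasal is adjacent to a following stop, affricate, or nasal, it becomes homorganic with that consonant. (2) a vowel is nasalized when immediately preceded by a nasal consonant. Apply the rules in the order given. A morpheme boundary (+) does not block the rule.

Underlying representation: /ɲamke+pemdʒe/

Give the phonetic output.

Rule 1: /m/ before /k/ (velar) → [ŋ]
Rule 1: /m/ before /dʒ/ (palatal) → [ɲ]
After rule 1: ɲaŋke+peɲdʒe
Rule 2: /a/ after nasal /ɲ/ → [ã]

[ɲãŋke+peɲdʒe]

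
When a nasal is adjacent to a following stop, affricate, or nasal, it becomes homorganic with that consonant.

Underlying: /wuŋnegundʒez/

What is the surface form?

[wunneguɲdʒez]

/ŋ/ before /n/ (alveolar) → [n]
/n/ before /dʒ/ (palatal) → [ɲ]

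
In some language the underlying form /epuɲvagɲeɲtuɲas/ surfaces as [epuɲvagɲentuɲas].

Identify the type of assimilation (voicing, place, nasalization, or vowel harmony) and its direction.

place assimilation, regressive

/ɲ/→[n].
Each target copies a feature from the following segment, so the direction is regressive.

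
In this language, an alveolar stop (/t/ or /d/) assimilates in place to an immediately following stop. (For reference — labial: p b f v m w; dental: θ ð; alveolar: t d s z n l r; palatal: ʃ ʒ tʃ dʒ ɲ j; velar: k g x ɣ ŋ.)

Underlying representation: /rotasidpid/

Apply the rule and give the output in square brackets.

[rotasibpid]

/d/ before /p/ (labial) → [b]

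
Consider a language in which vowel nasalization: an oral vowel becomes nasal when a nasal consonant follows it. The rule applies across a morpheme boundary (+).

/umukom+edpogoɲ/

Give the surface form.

[ũmukõm+edpogõɲ]

/u/ before nasal /m/ → [ũ]
/o/ before nasal /m/ → [õ]
/o/ before nasal /ɲ/ → [õ]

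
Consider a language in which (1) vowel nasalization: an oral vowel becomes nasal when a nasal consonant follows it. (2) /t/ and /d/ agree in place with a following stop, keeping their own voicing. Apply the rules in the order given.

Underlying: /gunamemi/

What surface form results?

[gũnãmẽmi]

Rule 1: /u/ before nasal /n/ → [ũ]
Rule 1: /a/ before nasal /m/ → [ã]
Rule 1: /e/ before nasal /m/ → [ẽ]
After rule 1: gũnãmẽmi
Rule 2: no segment meets the rule's conditions; no change.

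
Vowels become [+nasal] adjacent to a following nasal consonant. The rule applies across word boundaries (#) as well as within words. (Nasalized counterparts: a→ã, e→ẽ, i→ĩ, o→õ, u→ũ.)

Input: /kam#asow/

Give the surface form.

[kãm#asow]

/a/ before nasal /m/ → [ã]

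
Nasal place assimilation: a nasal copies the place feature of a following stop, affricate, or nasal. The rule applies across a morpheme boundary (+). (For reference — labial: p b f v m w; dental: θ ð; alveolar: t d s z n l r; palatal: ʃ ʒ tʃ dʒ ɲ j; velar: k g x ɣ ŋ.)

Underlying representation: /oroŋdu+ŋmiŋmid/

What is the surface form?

/ŋ/ before /d/ (alveolar) → [n]
/ŋ/ before /m/ (labial) → [m]
/ŋ/ before /m/ (labial) → [m]

[orondu+mmimmid]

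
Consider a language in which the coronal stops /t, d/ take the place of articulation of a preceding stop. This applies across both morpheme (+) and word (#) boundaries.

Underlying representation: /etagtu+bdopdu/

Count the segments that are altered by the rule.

/t/ after /g/ (velar) → [k]
/d/ after /b/ (labial) → [b]
/d/ after /p/ (labial) → [b]
3 segments change.

3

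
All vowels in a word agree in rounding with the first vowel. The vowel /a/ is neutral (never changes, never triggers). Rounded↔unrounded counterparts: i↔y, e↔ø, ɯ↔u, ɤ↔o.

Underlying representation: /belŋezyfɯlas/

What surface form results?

/y/ harmonizes with /e/ ([-round]) → [i]

[belŋezifɯlas]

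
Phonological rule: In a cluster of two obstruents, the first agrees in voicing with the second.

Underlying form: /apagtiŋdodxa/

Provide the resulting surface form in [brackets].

[apaktiŋdotxa]

/g/ before /t/ (voiceless) → [k]
/d/ before /x/ (voiceless) → [t]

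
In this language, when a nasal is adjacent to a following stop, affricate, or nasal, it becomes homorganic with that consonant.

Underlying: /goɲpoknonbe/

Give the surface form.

[gompoknombe]

/ɲ/ before /p/ (labial) → [m]
/n/ before /b/ (labial) → [m]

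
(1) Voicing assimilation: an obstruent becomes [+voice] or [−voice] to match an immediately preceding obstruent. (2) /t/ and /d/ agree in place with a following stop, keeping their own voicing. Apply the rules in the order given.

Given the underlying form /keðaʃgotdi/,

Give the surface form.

Rule 1: /g/ after /ʃ/ (voiceless) → [k]
Rule 1: /d/ after /t/ (voiceless) → [t]
After rule 1: keðaʃkotti
Rule 2: no segment meets the rule's conditions; no change.

[keðaʃkotti]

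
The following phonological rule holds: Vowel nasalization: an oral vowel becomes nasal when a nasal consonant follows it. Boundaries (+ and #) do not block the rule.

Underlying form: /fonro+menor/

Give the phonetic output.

/o/ before nasal /n/ → [õ]
/o/ before nasal /m/ → [õ]
/e/ before nasal /n/ → [ẽ]

[fõnrõ+mẽnor]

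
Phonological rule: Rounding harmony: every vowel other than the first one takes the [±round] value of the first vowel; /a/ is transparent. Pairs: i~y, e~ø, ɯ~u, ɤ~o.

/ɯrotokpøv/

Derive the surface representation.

[ɯrɤtɤkpev]

/o/ harmonizes with /ɯ/ ([-round]) → [ɤ]
/o/ harmonizes with /ɯ/ ([-round]) → [ɤ]
/ø/ harmonizes with /ɯ/ ([-round]) → [e]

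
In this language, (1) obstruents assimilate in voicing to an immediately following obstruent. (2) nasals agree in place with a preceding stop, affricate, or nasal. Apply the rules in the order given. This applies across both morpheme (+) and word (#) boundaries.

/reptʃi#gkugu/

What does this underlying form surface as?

[reptʃi#kkugu]

Rule 1: /g/ before /k/ (voiceless) → [k]
After rule 1: reptʃi#kkugu
Rule 2: no segment meets the rule's conditions; no change.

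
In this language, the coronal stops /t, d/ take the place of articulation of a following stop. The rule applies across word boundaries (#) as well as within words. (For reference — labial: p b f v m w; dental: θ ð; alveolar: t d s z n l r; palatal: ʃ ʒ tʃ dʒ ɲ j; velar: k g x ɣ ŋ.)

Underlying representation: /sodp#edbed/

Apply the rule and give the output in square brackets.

[sobp#ebbed]

/d/ before /p/ (labial) → [b]
/d/ before /b/ (labial) → [b]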